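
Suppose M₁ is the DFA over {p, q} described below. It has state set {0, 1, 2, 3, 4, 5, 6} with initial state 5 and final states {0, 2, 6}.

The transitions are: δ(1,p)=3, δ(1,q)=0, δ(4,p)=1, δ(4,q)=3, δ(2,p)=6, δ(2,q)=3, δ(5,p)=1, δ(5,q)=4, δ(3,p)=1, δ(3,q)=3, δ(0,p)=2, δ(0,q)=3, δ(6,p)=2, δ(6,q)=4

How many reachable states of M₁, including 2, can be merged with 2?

P0 = {0,2,6} | {1,3,4,5}.
On input q, block {1,3,4,5} splits into {3,4,5} and {1}.
Stable partition: {0,2,6} | {3,4,5} | {1} — 3 equivalence classes.
The equivalence class containing 2 is {0,2,6}, of size 3.

3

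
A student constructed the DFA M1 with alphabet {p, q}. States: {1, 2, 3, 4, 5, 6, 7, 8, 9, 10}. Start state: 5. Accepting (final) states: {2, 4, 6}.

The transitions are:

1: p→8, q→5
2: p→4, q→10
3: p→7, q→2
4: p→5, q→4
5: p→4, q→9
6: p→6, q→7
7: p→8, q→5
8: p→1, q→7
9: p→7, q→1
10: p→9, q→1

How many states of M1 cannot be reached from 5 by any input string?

No path from 5 leads to 2, 3, 6, 10; the other 6 states are all reachable.

4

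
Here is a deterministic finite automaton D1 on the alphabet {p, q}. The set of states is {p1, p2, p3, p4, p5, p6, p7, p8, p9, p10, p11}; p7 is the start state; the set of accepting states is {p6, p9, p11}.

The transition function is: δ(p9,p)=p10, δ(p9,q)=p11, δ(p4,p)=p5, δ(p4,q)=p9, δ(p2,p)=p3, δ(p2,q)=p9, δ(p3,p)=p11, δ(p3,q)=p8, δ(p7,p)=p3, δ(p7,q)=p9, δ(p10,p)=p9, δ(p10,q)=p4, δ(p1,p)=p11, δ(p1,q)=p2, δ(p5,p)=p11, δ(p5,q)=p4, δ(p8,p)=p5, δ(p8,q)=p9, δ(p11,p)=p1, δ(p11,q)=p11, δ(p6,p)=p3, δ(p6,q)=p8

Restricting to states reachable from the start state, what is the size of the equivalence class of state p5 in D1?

4

States {p6} cannot be reached from the start state, so discard them.
Start with accepting vs non-accepting: {p9,p11} | {p1,p2,p3,p4,p5,p7,p8,p10}.
Split {p1,p2,p3,p4,p5,p7,p8,p10} by δ(·,p) → {p1,p3,p5,p10} and {p2,p4,p7,p8}.
The partition is now stable with 3 blocks: {p9,p11} | {p1,p3,p5,p10} | {p2,p4,p7,p8}.
The equivalence class containing p5 is {p1,p3,p5,p10}, of size 4.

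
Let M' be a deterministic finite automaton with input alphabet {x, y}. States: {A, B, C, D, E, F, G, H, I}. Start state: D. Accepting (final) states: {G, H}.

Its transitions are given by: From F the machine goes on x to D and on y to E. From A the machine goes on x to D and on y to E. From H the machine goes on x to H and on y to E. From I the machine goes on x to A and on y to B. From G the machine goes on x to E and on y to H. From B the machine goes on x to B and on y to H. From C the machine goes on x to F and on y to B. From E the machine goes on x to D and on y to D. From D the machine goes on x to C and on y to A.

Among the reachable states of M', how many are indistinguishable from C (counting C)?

First remove the unreachable states {G,I}; 7 states remain.
Start with accepting vs non-accepting: {H} | {A,B,C,D,E,F}.
On input y, block {A,B,C,D,E,F} splits into {A,C,D,E,F} and {B}.
Split {A,C,D,E,F} by δ(·,y) → {A,D,E,F} and {C}.
Split {A,D,E,F} by δ(·,x) → {A,E,F} and {D}.
Split {A,E,F} by δ(·,y) → {A,F} and {E}.
The partition is now stable with 6 blocks: {H} | {A,F} | {B} | {C} | {D} | {E}.
The equivalence class containing C is {C}, of size 1.

1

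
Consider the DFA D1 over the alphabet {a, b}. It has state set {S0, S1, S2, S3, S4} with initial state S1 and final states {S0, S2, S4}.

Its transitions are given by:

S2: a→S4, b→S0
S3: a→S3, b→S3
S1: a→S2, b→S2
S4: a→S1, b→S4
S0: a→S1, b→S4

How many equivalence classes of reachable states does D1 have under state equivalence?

States {S3} cannot be reached from the start state, so discard them.
P0 = {S0,S2,S4} | {S1}.
Refine {S0,S2,S4} on symbol a: members go to different blocks, giving {S0,S4} and {S2}.
No further refinement is possible. Final partition (3 blocks): {S0,S4} | {S1} | {S2}.

3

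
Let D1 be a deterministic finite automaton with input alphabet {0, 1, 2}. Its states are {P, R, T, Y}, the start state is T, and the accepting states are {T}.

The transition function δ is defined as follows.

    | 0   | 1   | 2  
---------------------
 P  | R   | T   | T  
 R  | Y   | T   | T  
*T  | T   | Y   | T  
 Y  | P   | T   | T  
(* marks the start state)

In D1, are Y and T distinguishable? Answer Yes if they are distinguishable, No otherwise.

Initial partition by acceptance: {T} | {P,R,Y}.
No further refinement is possible. Final partition (2 blocks): {T} | {P,R,Y}.
Y and T end up in different blocks, so they are distinguishable. For instance, the string 'ε' is accepted from only T.

Yes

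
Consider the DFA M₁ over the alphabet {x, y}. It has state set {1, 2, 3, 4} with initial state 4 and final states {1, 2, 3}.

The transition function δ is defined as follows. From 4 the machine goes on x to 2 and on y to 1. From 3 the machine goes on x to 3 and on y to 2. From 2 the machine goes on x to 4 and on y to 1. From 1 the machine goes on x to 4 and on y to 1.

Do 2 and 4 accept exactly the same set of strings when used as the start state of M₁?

No

First remove the unreachable states {3}; 3 states remain.
Initial partition by acceptance: {1,2} | {4}.
The partition is now stable with 2 blocks: {1,2} | {4}.
2 and 4 end up in different blocks, so they are distinguishable. For instance, the string 'ε' is accepted from only 2.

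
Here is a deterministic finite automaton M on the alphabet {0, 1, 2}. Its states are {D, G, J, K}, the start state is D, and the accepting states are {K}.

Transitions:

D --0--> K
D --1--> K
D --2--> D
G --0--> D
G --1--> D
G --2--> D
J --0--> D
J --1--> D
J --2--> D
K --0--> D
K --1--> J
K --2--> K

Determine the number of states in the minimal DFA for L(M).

3

First remove the unreachable states {G}; 3 states remain.
Start with accepting vs non-accepting: {K} | {D,J}.
On input 0, block {D,J} splits into {D} and {J}.
Stable partition: {K} | {D} | {J} — 3 equivalence classes.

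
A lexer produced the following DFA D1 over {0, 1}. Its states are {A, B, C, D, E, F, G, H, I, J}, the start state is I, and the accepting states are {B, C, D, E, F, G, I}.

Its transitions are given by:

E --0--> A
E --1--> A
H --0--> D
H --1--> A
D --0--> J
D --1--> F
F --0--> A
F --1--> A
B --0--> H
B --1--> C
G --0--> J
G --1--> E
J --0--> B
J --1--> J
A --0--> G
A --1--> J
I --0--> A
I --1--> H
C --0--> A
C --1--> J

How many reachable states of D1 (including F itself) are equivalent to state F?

P0 = {B,C,D,E,F,G,I} | {A,H,J}.
Split {B,C,D,E,F,G,I} by δ(·,1) → {C,E,F,I} and {B,D,G}.
No further refinement is possible. Final partition (3 blocks): {C,E,F,I} | {A,H,J} | {B,D,G}.
The equivalence class containing F is {C,E,F,I}, of size 4.

4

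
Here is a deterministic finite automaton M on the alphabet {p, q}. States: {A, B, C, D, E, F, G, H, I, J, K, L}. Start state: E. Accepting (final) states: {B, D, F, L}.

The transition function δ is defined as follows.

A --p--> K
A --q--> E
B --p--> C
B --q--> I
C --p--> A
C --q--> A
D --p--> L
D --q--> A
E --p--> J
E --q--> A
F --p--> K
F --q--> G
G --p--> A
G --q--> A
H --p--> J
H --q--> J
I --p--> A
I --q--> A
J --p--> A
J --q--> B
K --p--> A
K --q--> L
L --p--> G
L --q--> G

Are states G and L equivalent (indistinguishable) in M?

Reachable states from the start: {A,B,C,E,G,I,J,K,L}. Unreachable: {D,F,H} — drop them.
Start with accepting vs non-accepting: {B,L} | {A,C,E,G,I,J,K}.
Refine {A,C,E,G,I,J,K} on symbol q: members go to different blocks, giving {A,C,E,G,I} and {J,K}.
Refine {A,C,E,G,I} on symbol p: members go to different blocks, giving {C,G,I} and {A,E}.
No further refinement is possible. Final partition (4 blocks): {B,L} | {C,G,I} | {J,K} | {A,E}.
G and L end up in different blocks, so they are distinguishable. For instance, the string 'ε' is accepted from only L.

No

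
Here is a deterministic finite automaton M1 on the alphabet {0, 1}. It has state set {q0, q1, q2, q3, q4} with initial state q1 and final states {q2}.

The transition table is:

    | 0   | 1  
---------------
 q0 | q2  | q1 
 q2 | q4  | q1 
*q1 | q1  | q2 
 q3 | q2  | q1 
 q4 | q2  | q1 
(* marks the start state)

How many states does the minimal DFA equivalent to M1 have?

First remove the unreachable states {q0,q3}; 3 states remain.
P0 = {q2} | {q1,q4}.
Refine {q1,q4} on symbol 0: members go to different blocks, giving {q1} and {q4}.
No further refinement is possible. Final partition (3 blocks): {q2} | {q1} | {q4}.

3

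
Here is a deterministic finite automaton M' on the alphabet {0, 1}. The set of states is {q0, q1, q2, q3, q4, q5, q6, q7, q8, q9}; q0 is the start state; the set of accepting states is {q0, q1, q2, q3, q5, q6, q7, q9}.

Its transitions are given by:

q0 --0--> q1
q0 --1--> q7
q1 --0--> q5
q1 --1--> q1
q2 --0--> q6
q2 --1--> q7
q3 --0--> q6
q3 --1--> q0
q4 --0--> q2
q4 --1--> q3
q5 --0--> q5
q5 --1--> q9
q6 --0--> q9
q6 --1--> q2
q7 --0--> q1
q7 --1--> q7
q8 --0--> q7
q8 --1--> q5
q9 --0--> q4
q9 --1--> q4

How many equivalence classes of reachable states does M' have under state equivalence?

7

First remove the unreachable states {q8}; 9 states remain.
Start with accepting vs non-accepting: {q0,q1,q2,q3,q5,q6,q7,q9} | {q4}.
Refine {q0,q1,q2,q3,q5,q6,q7,q9} on symbol 0: members go to different blocks, giving {q0,q1,q2,q3,q5,q6,q7} and {q9}.
On input 0, block {q0,q1,q2,q3,q5,q6,q7} splits into {q0,q1,q2,q3,q5,q7} and {q6}.
Split {q0,q1,q2,q3,q5,q7} by δ(·,0) → {q0,q1,q5,q7} and {q2,q3}.
Refine {q0,q1,q5,q7} on symbol 1: members go to different blocks, giving {q0,q1,q7} and {q5}.
Refine {q0,q1,q7} on symbol 0: members go to different blocks, giving {q0,q7} and {q1}.
The partition is now stable with 7 blocks: {q0,q7} | {q4} | {q9} | {q6} | {q2,q3} | {q5} | {q1}.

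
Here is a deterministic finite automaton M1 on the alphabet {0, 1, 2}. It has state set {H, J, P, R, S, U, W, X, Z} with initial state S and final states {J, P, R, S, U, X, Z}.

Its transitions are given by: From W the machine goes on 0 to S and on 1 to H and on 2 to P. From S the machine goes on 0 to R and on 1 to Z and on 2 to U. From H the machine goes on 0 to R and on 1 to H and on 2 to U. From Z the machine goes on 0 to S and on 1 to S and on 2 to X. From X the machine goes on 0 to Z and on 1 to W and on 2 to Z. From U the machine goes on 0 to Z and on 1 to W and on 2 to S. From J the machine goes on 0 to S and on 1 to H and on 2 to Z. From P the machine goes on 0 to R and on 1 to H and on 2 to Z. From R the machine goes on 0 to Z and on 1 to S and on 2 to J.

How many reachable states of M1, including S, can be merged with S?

All states are reachable from the start state.
P0 = {J,P,R,S,U,X,Z} | {H,W}.
On input 1, block {J,P,R,S,U,X,Z} splits into {J,P,U,X} and {R,S,Z}.
No further refinement is possible. Final partition (3 blocks): {J,P,U,X} | {H,W} | {R,S,Z}.
The equivalence class containing S is {R,S,Z}, of size 3.

3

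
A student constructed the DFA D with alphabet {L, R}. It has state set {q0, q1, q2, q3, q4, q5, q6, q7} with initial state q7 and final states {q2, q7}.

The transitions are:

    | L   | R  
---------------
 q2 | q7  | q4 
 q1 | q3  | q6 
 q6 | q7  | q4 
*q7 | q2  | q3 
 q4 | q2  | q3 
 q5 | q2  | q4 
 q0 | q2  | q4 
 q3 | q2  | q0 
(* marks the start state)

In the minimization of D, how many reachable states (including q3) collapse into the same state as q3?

First remove the unreachable states {q1,q5,q6}; 5 states remain.
P0 = {q2,q7} | {q0,q3,q4}.
The partition is now stable with 2 blocks: {q2,q7} | {q0,q3,q4}.
State q3 belongs to the block {q0,q3,q4}, which has 3 states.

3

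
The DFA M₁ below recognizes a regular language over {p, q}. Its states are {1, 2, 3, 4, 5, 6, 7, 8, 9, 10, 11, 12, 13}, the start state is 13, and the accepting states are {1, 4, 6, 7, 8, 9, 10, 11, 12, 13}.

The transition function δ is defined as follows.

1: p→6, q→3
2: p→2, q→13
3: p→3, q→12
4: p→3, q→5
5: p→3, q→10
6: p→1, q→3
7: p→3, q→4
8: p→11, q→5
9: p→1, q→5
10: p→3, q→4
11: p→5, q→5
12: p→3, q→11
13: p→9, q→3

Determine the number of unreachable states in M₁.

3

Starting at 13 and following transitions, the reachable set is {1, 3, 4, 5, 6, 9, 10, 11, 12, 13}. That leaves 2, 7, 8 unreachable — 3 in total.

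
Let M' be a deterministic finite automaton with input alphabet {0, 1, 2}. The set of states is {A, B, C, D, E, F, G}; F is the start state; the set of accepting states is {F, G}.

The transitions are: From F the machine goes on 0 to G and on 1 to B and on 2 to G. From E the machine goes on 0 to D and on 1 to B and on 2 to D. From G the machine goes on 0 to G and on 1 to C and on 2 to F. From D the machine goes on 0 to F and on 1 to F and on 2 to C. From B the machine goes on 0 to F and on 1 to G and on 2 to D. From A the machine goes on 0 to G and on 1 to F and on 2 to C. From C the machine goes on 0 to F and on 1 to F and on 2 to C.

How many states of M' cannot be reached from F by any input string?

No path from F leads to A, E; the other 5 states are all reachable.

2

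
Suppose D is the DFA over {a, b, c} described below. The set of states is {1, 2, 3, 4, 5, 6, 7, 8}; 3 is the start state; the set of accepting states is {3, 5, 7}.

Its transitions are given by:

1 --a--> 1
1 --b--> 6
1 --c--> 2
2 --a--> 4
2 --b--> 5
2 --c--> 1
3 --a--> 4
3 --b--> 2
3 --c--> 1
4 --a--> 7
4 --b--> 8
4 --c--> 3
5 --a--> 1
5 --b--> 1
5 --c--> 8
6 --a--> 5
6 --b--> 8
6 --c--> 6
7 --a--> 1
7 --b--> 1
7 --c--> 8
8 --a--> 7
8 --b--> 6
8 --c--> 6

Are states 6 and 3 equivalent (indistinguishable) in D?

P0 = {3,5,7} | {1,2,4,6,8}.
On input a, block {1,2,4,6,8} splits into {4,6,8} and {1,2}.
Refine {3,5,7} on symbol a: members go to different blocks, giving {5,7} and {3}.
Refine {4,6,8} on symbol c: members go to different blocks, giving {6,8} and {4}.
Refine {1,2} on symbol a: members go to different blocks, giving {1} and {2}.
No further refinement is possible. Final partition (6 blocks): {5,7} | {6,8} | {1} | {3} | {4} | {2}.
6 and 3 end up in different blocks, so they are distinguishable. For instance, the string 'ε' is accepted from only 3.

No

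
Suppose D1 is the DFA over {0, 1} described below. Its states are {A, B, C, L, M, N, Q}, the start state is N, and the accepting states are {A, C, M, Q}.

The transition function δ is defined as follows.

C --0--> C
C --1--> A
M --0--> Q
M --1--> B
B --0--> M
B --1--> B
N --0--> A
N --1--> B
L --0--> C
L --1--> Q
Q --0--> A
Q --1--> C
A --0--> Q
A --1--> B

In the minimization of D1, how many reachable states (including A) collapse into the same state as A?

2

States {L} cannot be reached from the start state, so discard them.
P0 = {A,C,M,Q} | {B,N}.
On input 1, block {A,C,M,Q} splits into {C,Q} and {A,M}.
On input 0, block {C,Q} splits into {Q} and {C}.
No further refinement is possible. Final partition (4 blocks): {Q} | {B,N} | {A,M} | {C}.
State A belongs to the block {A,M}, which has 2 states.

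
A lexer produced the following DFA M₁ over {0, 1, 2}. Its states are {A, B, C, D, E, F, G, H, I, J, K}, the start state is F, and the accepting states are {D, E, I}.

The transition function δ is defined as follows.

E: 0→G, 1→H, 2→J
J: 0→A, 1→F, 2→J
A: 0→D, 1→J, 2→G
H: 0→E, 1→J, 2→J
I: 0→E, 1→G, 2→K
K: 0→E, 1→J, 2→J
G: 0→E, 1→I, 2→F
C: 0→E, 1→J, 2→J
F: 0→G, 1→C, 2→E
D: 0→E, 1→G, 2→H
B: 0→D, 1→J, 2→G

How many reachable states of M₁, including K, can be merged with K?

3

States {B} cannot be reached from the start state, so discard them.
Initial partition by acceptance: {D,E,I} | {A,C,F,G,H,J,K}.
Split {D,E,I} by δ(·,0) → {D,I} and {E}.
Split {A,C,F,G,H,J,K} by δ(·,0) → {C,G,H,K} and {F,J} and {A}.
On input 1, block {C,G,H,K} splits into {C,H,K} and {G}.
Split {F,J} by δ(·,0) → {F} and {J}.
No further refinement is possible. Final partition (7 blocks): {D,I} | {C,H,K} | {E} | {F} | {A} | {G} | {J}.
The equivalence class containing K is {C,H,K}, of size 3.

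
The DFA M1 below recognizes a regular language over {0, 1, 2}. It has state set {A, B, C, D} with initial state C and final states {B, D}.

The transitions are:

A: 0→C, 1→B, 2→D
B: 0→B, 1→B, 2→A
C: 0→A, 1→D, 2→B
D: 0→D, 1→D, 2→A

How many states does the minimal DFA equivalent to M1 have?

P0 = {B,D} | {A,C}.
Stable partition: {B,D} | {A,C} — 2 equivalence classes.

2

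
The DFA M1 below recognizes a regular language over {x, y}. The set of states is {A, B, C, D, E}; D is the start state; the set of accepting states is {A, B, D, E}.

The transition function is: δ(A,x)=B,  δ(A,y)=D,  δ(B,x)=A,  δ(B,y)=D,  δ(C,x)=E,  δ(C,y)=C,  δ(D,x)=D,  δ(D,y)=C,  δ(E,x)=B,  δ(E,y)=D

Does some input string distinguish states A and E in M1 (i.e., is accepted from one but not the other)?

Every state is reachable, so we keep all 5.
Initial partition by acceptance: {A,B,D,E} | {C}.
Refine {A,B,D,E} on symbol y: members go to different blocks, giving {A,B,E} and {D}.
The partition is now stable with 3 blocks: {A,B,E} | {C} | {D}.
A and E lie in the same block of the stable partition, so they are equivalent — no string distinguishes them.

No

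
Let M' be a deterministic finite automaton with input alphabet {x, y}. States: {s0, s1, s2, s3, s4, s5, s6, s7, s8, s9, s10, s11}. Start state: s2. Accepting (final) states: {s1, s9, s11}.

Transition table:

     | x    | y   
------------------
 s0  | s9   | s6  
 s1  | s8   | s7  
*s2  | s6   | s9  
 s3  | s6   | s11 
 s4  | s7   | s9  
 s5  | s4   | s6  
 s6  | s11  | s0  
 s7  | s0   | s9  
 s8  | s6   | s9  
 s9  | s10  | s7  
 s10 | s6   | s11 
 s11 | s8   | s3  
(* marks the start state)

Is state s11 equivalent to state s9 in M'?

Yes

Reachable states from the start: {s0,s2,s3,s6,s7,s8,s9,s10,s11}. Unreachable: {s1,s4,s5} — drop them.
P0 = {s9,s11} | {s0,s2,s3,s6,s7,s8,s10}.
On input x, block {s0,s2,s3,s6,s7,s8,s10} splits into {s2,s3,s7,s8,s10} and {s0,s6}.
The partition is now stable with 3 blocks: {s9,s11} | {s2,s3,s7,s8,s10} | {s0,s6}.
s11 and s9 lie in the same block of the stable partition, so they are equivalent — no string distinguishes them.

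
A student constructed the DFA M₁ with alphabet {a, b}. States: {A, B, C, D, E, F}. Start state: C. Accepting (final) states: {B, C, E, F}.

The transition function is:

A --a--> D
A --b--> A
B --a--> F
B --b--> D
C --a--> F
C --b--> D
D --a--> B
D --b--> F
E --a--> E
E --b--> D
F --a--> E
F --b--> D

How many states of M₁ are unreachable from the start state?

1

No path from C leads to A; the other 5 states are all reachable.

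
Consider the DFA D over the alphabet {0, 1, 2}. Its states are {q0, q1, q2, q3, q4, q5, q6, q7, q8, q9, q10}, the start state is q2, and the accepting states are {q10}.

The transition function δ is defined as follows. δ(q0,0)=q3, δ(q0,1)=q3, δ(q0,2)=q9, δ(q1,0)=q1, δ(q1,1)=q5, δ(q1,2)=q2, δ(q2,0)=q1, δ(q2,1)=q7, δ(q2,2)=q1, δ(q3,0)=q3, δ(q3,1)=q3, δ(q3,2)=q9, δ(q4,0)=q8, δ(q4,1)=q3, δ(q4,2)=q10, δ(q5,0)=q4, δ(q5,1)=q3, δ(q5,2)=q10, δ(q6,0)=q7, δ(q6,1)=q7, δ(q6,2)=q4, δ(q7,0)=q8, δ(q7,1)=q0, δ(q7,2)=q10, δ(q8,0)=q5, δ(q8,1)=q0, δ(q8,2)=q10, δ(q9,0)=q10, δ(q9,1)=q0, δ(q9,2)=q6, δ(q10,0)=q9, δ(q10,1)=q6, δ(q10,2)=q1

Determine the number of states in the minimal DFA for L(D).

Every state is reachable, so we keep all 11.
P0 = {q10} | {q0,q1,q2,q3,q4,q5,q6,q7,q8,q9}.
Split {q0,q1,q2,q3,q4,q5,q6,q7,q8,q9} by δ(·,0) → {q0,q1,q2,q3,q4,q5,q6,q7,q8} and {q9}.
Refine {q0,q1,q2,q3,q4,q5,q6,q7,q8} on symbol 2: members go to different blocks, giving {q4,q5,q7,q8} and {q1,q2,q6} and {q0,q3}.
Refine {q1,q2,q6} on symbol 0: members go to different blocks, giving {q1,q2} and {q6}.
Stable partition: {q10} | {q4,q5,q7,q8} | {q9} | {q1,q2} | {q0,q3} | {q6} — 6 equivalence classes.

6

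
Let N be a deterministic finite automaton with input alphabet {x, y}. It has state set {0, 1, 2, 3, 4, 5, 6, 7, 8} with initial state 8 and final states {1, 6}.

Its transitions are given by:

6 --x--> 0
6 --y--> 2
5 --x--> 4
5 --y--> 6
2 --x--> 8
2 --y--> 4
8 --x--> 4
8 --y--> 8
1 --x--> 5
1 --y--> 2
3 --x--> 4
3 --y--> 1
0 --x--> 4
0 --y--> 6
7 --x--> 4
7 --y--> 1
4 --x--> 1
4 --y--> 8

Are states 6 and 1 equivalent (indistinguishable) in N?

Yes

First remove the unreachable states {3,7}; 7 states remain.
Initial partition by acceptance: {1,6} | {0,2,4,5,8}.
Refine {0,2,4,5,8} on symbol x: members go to different blocks, giving {0,2,5,8} and {4}.
On input x, block {0,2,5,8} splits into {0,5,8} and {2}.
Refine {0,5,8} on symbol y: members go to different blocks, giving {0,5} and {8}.
Stable partition: {1,6} | {0,5} | {4} | {2} | {8} — 5 equivalence classes.
6 and 1 lie in the same block of the stable partition, so they are equivalent — no string distinguishes them.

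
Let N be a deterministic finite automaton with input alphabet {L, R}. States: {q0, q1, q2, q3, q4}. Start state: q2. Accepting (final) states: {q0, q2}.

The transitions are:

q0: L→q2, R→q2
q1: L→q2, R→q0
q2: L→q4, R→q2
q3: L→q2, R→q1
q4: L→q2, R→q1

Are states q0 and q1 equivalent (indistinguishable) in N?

No

States {q3} cannot be reached from the start state, so discard them.
Start with accepting vs non-accepting: {q0,q2} | {q1,q4}.
Split {q0,q2} by δ(·,L) → {q0} and {q2}.
Split {q1,q4} by δ(·,R) → {q1} and {q4}.
The partition is now stable with 4 blocks: {q0} | {q1} | {q2} | {q4}.
q0 and q1 end up in different blocks, so they are distinguishable. For instance, the string 'ε' is accepted from only q0.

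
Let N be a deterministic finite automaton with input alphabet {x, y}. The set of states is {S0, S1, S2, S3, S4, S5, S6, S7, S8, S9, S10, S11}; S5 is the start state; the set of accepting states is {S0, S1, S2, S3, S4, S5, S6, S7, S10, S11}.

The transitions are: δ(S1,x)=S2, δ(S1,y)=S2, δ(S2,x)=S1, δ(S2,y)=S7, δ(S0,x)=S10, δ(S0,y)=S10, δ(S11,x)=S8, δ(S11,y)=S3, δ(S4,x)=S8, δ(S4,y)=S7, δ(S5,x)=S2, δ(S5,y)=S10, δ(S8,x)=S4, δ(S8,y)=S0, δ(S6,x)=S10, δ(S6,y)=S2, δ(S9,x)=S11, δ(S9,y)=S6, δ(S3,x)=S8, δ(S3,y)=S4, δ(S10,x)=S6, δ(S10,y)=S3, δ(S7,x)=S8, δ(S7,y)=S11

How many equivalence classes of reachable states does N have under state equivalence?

States {S9} cannot be reached from the start state, so discard them.
P0 = {S0,S1,S2,S3,S4,S5,S6,S7,S10,S11} | {S8}.
On input x, block {S0,S1,S2,S3,S4,S5,S6,S7,S10,S11} splits into {S0,S1,S2,S5,S6,S10} and {S3,S4,S7,S11}.
On input y, block {S0,S1,S2,S5,S6,S10} splits into {S0,S1,S5,S6} and {S2,S10}.
The partition is now stable with 4 blocks: {S0,S1,S5,S6} | {S8} | {S3,S4,S7,S11} | {S2,S10}.

4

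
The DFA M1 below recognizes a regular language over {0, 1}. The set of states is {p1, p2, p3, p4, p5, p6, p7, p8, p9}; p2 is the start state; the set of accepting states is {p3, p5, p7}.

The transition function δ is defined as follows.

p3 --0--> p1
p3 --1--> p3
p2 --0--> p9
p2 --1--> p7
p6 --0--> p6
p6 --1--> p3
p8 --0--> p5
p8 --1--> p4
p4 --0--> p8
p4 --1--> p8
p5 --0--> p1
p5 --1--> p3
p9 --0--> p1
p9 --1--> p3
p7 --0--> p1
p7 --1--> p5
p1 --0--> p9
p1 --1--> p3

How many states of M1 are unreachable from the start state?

No path from p2 leads to p4, p6, p8; the other 6 states are all reachable.

3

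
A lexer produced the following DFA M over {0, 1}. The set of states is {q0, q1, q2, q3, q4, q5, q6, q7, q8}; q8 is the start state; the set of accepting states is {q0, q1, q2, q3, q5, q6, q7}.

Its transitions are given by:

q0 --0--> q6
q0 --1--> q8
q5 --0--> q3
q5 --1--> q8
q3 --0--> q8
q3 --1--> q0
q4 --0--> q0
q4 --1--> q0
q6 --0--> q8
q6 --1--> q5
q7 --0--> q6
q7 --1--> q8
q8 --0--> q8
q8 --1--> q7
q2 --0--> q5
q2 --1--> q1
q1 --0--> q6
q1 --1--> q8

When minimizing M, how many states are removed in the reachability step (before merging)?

3

Starting at q8 and following transitions, the reachable set is {q0, q3, q5, q6, q7, q8}. That leaves q1, q2, q4 unreachable — 3 in total.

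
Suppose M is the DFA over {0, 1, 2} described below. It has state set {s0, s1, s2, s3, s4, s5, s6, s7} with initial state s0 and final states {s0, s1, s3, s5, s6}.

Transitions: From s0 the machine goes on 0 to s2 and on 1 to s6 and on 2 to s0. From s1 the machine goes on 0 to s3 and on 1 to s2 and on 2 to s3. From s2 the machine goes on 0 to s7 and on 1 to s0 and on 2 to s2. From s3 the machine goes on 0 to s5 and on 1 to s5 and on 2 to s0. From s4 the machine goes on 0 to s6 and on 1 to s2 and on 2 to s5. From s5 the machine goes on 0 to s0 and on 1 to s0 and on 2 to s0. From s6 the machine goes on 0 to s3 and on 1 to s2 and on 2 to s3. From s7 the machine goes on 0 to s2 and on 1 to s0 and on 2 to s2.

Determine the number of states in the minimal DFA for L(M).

5

First remove the unreachable states {s1,s4}; 6 states remain.
Initial partition by acceptance: {s0,s3,s5,s6} | {s2,s7}.
Split {s0,s3,s5,s6} by δ(·,0) → {s3,s5,s6} and {s0}.
Refine {s3,s5,s6} on symbol 0: members go to different blocks, giving {s3,s6} and {s5}.
Refine {s3,s6} on symbol 0: members go to different blocks, giving {s3} and {s6}.
The partition is now stable with 5 blocks: {s3} | {s2,s7} | {s0} | {s5} | {s6}.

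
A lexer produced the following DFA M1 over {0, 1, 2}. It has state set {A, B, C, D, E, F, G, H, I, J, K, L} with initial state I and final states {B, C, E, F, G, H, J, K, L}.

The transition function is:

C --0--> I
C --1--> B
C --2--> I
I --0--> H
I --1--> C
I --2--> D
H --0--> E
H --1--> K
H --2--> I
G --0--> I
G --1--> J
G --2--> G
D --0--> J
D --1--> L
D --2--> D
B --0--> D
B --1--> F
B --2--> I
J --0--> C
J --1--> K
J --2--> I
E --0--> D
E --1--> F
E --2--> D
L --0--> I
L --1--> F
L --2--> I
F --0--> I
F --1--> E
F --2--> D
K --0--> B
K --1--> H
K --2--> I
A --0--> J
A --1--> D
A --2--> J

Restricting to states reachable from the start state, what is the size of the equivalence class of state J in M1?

States {A,G} cannot be reached from the start state, so discard them.
Start with accepting vs non-accepting: {B,C,E,F,H,J,K,L} | {D,I}.
Refine {B,C,E,F,H,J,K,L} on symbol 0: members go to different blocks, giving {B,C,E,F,L} and {H,J,K}.
The partition is now stable with 3 blocks: {B,C,E,F,L} | {D,I} | {H,J,K}.
State J belongs to the block {H,J,K}, which has 3 states.

3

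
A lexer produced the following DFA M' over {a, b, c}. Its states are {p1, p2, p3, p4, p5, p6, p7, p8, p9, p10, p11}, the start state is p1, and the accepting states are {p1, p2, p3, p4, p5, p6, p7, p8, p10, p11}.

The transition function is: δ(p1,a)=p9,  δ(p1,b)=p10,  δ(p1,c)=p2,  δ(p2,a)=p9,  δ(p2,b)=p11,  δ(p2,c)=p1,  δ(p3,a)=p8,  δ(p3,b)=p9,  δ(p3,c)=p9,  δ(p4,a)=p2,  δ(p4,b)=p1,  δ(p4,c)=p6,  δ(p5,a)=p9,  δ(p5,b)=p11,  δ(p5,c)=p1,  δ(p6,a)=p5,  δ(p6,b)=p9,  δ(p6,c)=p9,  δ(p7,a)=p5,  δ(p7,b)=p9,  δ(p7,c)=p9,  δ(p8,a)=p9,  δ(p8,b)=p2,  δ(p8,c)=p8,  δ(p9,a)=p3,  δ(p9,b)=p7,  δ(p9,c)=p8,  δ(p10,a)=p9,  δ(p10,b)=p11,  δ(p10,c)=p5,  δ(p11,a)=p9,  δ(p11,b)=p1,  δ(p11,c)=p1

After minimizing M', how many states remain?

Reachable states from the start: {p1,p2,p3,p5,p7,p8,p9,p10,p11}. Unreachable: {p4,p6} — drop them.
Start with accepting vs non-accepting: {p1,p2,p3,p5,p7,p8,p10,p11} | {p9}.
Split {p1,p2,p3,p5,p7,p8,p10,p11} by δ(·,a) → {p1,p2,p5,p8,p10,p11} and {p3,p7}.
No further refinement is possible. Final partition (3 blocks): {p1,p2,p5,p8,p10,p11} | {p9} | {p3,p7}.

3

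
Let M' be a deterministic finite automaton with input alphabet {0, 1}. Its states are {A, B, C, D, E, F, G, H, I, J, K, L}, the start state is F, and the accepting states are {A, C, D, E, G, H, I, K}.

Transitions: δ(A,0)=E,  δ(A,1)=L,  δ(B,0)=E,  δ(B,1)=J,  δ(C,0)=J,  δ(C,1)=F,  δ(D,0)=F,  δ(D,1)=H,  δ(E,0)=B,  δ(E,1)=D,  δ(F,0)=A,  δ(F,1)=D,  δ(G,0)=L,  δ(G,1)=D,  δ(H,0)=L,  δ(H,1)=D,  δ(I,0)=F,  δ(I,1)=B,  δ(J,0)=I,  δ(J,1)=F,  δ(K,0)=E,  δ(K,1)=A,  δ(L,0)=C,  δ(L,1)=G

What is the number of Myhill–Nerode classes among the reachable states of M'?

First remove the unreachable states {K}; 11 states remain.
Start with accepting vs non-accepting: {A,C,D,E,G,H,I} | {B,F,J,L}.
Refine {A,C,D,E,G,H,I} on symbol 0: members go to different blocks, giving {C,D,E,G,H,I} and {A}.
On input 1, block {C,D,E,G,H,I} splits into {D,E,G,H} and {C,I}.
Split {B,F,J,L} by δ(·,0) → {J,L} and {B} and {F}.
Refine {D,E,G,H} on symbol 0: members go to different blocks, giving {G,H} and {D} and {E}.
On input 1, block {J,L} splits into {J} and {L}.
Split {C,I} by δ(·,0) → {C} and {I}.
Stable partition: {G,H} | {J} | {A} | {C} | {B} | {F} | {D} | {E} | {L} | {I} — 10 equivalence classes.

10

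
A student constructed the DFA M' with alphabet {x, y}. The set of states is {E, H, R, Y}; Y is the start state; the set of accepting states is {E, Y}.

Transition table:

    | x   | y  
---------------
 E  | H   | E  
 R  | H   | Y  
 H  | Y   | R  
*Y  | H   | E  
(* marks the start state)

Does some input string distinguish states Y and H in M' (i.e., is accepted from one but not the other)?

Yes

Initial partition by acceptance: {E,Y} | {H,R}.
On input x, block {H,R} splits into {H} and {R}.
Stable partition: {E,Y} | {H} | {R} — 3 equivalence classes.
Y and H end up in different blocks, so they are distinguishable. For instance, the string 'ε' is accepted from only Y.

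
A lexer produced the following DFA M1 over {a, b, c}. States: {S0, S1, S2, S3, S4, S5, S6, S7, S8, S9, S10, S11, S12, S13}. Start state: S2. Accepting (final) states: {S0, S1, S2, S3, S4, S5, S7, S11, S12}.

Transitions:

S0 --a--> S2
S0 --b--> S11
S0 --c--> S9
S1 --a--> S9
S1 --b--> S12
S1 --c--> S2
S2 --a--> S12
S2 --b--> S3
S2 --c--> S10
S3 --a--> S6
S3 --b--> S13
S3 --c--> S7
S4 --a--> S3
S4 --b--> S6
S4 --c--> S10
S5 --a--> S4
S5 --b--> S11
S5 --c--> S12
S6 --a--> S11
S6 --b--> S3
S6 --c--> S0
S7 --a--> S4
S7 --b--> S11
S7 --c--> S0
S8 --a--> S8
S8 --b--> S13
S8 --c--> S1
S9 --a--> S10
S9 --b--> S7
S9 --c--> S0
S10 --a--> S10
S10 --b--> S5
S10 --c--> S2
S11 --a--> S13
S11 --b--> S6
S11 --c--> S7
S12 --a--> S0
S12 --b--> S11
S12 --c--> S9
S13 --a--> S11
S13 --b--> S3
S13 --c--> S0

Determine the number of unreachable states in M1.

2

No path from S2 leads to S1, S8; the other 12 states are all reachable.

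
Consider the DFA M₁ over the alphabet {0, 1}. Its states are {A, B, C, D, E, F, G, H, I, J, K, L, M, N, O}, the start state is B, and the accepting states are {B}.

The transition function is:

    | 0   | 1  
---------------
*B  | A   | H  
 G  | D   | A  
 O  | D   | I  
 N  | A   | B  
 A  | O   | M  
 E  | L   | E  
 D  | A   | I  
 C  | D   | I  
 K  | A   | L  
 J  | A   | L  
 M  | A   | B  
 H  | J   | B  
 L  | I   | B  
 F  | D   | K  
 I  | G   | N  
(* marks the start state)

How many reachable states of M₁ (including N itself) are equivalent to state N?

3

States {C,E,F,K} cannot be reached from the start state, so discard them.
Start with accepting vs non-accepting: {B} | {A,D,G,H,I,J,L,M,N,O}.
Refine {A,D,G,H,I,J,L,M,N,O} on symbol 1: members go to different blocks, giving {A,D,G,I,J,O} and {H,L,M,N}.
Split {A,D,G,I,J,O} by δ(·,1) → {A,I,J} and {D,G,O}.
Refine {A,I,J} on symbol 0: members go to different blocks, giving {A,I} and {J}.
On input 0, block {H,L,M,N} splits into {L,M,N} and {H}.
Refine {D,G,O} on symbol 0: members go to different blocks, giving {G,O} and {D}.
The partition is now stable with 7 blocks: {B} | {A,I} | {L,M,N} | {G,O} | {J} | {H} | {D}.
State N belongs to the block {L,M,N}, which has 3 states.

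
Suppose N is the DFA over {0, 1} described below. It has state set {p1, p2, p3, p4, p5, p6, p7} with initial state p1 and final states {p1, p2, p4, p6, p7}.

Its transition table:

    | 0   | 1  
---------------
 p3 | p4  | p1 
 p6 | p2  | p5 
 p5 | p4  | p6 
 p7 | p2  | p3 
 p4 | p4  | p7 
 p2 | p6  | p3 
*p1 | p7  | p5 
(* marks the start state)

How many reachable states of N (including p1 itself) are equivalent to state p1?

All states are reachable from the start state.
P0 = {p1,p2,p4,p6,p7} | {p3,p5}.
Refine {p1,p2,p4,p6,p7} on symbol 1: members go to different blocks, giving {p1,p2,p6,p7} and {p4}.
Stable partition: {p1,p2,p6,p7} | {p3,p5} | {p4} — 3 equivalence classes.
The equivalence class containing p1 is {p1,p2,p6,p7}, of size 4.

4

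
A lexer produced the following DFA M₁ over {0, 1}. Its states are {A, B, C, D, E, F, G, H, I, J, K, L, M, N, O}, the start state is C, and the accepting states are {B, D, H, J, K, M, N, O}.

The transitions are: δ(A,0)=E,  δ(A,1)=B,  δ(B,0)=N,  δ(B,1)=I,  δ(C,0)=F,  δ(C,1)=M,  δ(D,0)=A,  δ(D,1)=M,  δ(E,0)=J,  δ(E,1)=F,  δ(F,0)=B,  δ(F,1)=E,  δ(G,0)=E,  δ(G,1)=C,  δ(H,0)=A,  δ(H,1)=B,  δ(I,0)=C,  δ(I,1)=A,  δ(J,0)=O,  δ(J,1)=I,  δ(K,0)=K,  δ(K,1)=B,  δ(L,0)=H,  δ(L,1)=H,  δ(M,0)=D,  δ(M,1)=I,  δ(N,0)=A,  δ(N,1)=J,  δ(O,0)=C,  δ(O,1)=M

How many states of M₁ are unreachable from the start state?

Starting at C and following transitions, the reachable set is {A, B, C, D, E, F, I, J, M, N, O}. That leaves G, H, K, L unreachable — 4 in total.

4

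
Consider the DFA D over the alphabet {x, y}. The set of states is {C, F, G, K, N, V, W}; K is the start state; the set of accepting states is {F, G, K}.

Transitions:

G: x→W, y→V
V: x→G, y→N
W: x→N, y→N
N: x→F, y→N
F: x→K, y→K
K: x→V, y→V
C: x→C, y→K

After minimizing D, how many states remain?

States {C} cannot be reached from the start state, so discard them.
Initial partition by acceptance: {F,G,K} | {N,V,W}.
Split {F,G,K} by δ(·,x) → {G,K} and {F}.
Split {N,V,W} by δ(·,x) → {N} and {W} and {V}.
On input x, block {G,K} splits into {G} and {K}.
The partition is now stable with 6 blocks: {G} | {N} | {F} | {W} | {V} | {K}.

6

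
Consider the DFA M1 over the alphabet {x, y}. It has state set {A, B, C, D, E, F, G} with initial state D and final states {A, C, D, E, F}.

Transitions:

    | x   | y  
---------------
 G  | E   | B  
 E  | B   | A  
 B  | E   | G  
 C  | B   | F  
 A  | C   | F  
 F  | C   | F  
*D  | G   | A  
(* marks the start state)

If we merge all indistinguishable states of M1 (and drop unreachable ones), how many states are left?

3

Every state is reachable, so we keep all 7.
Start with accepting vs non-accepting: {A,C,D,E,F} | {B,G}.
Refine {A,C,D,E,F} on symbol x: members go to different blocks, giving {C,D,E} and {A,F}.
No further refinement is possible. Final partition (3 blocks): {C,D,E} | {B,G} | {A,F}.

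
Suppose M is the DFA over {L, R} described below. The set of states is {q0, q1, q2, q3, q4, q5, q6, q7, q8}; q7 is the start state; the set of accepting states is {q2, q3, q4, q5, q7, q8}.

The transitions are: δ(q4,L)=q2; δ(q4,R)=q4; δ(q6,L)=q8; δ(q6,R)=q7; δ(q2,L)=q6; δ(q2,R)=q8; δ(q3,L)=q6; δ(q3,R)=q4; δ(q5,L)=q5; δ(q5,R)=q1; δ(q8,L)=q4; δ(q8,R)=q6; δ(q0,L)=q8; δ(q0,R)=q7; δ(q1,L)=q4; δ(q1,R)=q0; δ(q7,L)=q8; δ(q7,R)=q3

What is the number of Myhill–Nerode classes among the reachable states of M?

6

States {q0,q1,q5} cannot be reached from the start state, so discard them.
P0 = {q2,q3,q4,q7,q8} | {q6}.
Split {q2,q3,q4,q7,q8} by δ(·,L) → {q4,q7,q8} and {q2,q3}.
Refine {q4,q7,q8} on symbol L: members go to different blocks, giving {q7,q8} and {q4}.
Refine {q7,q8} on symbol L: members go to different blocks, giving {q7} and {q8}.
On input R, block {q2,q3} splits into {q2} and {q3}.
The partition is now stable with 6 blocks: {q7} | {q6} | {q2} | {q4} | {q8} | {q3}.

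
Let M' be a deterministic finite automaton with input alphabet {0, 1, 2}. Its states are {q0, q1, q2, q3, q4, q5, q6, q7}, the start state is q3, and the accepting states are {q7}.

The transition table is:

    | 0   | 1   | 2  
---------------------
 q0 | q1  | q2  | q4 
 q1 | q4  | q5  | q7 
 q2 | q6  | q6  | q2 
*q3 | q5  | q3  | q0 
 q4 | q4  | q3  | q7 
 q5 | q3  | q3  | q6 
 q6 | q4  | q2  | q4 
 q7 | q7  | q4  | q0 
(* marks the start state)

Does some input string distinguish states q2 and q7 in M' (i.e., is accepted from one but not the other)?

Yes

Initial partition by acceptance: {q7} | {q0,q1,q2,q3,q4,q5,q6}.
Split {q0,q1,q2,q3,q4,q5,q6} by δ(·,2) → {q0,q2,q3,q5,q6} and {q1,q4}.
Split {q0,q2,q3,q5,q6} by δ(·,0) → {q2,q3,q5} and {q0,q6}.
On input 0, block {q2,q3,q5} splits into {q3,q5} and {q2}.
No further refinement is possible. Final partition (5 blocks): {q7} | {q3,q5} | {q1,q4} | {q0,q6} | {q2}.
q2 and q7 end up in different blocks, so they are distinguishable. For instance, the string 'ε' is accepted from only q7.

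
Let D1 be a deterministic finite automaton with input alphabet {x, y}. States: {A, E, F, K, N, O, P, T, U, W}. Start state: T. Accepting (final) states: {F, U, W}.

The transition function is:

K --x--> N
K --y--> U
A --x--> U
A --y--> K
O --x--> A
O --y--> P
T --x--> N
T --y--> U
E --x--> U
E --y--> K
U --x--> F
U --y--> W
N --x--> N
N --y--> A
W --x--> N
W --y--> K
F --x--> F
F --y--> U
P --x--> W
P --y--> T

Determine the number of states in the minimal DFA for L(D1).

States {E,O,P} cannot be reached from the start state, so discard them.
Start with accepting vs non-accepting: {F,U,W} | {A,K,N,T}.
Split {F,U,W} by δ(·,x) → {F,U} and {W}.
Refine {F,U} on symbol y: members go to different blocks, giving {F} and {U}.
On input x, block {A,K,N,T} splits into {K,N,T} and {A}.
Refine {K,N,T} on symbol y: members go to different blocks, giving {K,T} and {N}.
No further refinement is possible. Final partition (6 blocks): {F} | {K,T} | {W} | {U} | {A} | {N}.

6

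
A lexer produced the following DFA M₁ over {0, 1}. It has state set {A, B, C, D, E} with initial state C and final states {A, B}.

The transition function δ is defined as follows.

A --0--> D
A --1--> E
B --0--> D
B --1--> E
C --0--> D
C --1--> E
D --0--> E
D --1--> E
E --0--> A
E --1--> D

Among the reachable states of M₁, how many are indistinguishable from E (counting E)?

1

States {B} cannot be reached from the start state, so discard them.
Initial partition by acceptance: {A} | {C,D,E}.
Split {C,D,E} by δ(·,0) → {C,D} and {E}.
Split {C,D} by δ(·,0) → {C} and {D}.
Stable partition: {A} | {C} | {E} | {D} — 4 equivalence classes.
State E belongs to the block {E}, which has 1 states.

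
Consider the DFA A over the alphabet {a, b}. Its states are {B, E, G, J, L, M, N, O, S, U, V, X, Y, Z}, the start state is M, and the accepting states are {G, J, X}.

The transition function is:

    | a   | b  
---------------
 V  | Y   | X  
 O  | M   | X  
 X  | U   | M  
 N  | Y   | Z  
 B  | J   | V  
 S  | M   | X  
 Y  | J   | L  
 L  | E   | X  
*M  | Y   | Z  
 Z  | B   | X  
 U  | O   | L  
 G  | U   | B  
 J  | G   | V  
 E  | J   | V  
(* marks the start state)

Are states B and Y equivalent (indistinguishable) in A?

Yes

Reachable states from the start: {B,E,G,J,L,M,O,U,V,X,Y,Z}. Unreachable: {N,S} — drop them.
P0 = {G,J,X} | {B,E,L,M,O,U,V,Y,Z}.
On input a, block {G,J,X} splits into {G,X} and {J}.
On input a, block {B,E,L,M,O,U,V,Y,Z} splits into {L,M,O,U,V,Z} and {B,E,Y}.
On input b, block {G,X} splits into {X} and {G}.
Refine {L,M,O,U,V,Z} on symbol a: members go to different blocks, giving {L,M,V,Z} and {O,U}.
Refine {L,M,V,Z} on symbol b: members go to different blocks, giving {L,V,Z} and {M}.
On input a, block {O,U} splits into {U} and {O}.
The partition is now stable with 8 blocks: {X} | {L,V,Z} | {J} | {B,E,Y} | {G} | {U} | {M} | {O}.
B and Y lie in the same block of the stable partition, so they are equivalent — no string distinguishes them.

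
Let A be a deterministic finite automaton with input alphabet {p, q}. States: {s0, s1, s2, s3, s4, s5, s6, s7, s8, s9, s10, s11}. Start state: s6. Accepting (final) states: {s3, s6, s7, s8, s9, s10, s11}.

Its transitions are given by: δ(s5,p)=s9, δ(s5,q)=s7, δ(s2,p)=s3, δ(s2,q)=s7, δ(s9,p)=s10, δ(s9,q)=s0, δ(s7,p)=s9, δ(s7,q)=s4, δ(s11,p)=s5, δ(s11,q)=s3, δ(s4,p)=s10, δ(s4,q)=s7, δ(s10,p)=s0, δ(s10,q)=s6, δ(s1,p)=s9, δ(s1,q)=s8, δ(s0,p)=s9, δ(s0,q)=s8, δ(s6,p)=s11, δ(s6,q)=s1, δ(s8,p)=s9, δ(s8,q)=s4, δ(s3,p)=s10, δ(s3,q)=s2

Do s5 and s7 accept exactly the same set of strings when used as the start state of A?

All states are reachable from the start state.
Initial partition by acceptance: {s3,s6,s7,s8,s9,s10,s11} | {s0,s1,s2,s4,s5}.
Split {s3,s6,s7,s8,s9,s10,s11} by δ(·,p) → {s3,s6,s7,s8,s9} and {s10,s11}.
Split {s3,s6,s7,s8,s9} by δ(·,p) → {s3,s6,s9} and {s7,s8}.
Split {s0,s1,s2,s4,s5} by δ(·,p) → {s0,s1,s2,s5} and {s4}.
The partition is now stable with 5 blocks: {s3,s6,s9} | {s0,s1,s2,s5} | {s10,s11} | {s7,s8} | {s4}.
s5 and s7 end up in different blocks, so they are distinguishable. For instance, the string 'ε' is accepted from only s7.

No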